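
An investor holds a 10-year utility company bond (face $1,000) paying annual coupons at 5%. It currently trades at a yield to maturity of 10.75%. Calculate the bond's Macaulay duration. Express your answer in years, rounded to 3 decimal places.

7.590 years

Periodic yield y = 0.1075. Discount each cash flow and weight by its year:
  t   CF        PV=CF/(1+0.1075)^t    t·PV
  1        50.00        45.1467        45.1467
  2        50.00        40.7645        81.5291
  3        50.00        36.8077       110.4231
  4        50.00        33.2350       132.9398
  5        50.00        30.0090       150.0449
  6        50.00        27.0962       162.5769
  7        50.00        24.4661       171.2624
  8        50.00        22.0912       176.7299
  9        50.00        19.9469       179.5225
  10    1,050.00       378.2265     3,782.2650
  Σ                    657.7898     4,992.4403
Price P = Σ PV = 657.7898.
Macaulay duration = Σ(t·PV) / P = 4,992.4403 / 657.7898 = 7.58972 years.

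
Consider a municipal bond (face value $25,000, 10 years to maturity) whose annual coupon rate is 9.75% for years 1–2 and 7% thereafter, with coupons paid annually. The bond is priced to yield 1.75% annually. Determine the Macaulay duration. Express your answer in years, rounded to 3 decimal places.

7.771 years

Periodic yield y = 0.0175. Discount each cash flow and weight by its year:
  t   CF        PV=CF/(1+0.0175)^t    t·PV
  1     2,437.50     2,395.5774     2,395.5774
  2     2,437.50     2,354.3758     4,708.7516
  3     1,750.00     1,661.2492     4,983.7477
  4     1,750.00     1,632.6774     6,530.7095
  5     1,750.00     1,604.5969     8,022.9847
  6     1,750.00     1,576.9994     9,461.9967
  7     1,750.00     1,549.8766    10,849.1363
  8     1,750.00     1,523.2203    12,185.7620
  9     1,750.00     1,497.0224    13,473.2013
  10   26,750.00    22,489.4900   224,894.9002
  Σ                 38,285.0855   297,506.7674
Price P = Σ PV = 38,285.0855.
Macaulay duration = Σ(t·PV) / P = 297,506.7674 / 38,285.0855 = 7.77083 years.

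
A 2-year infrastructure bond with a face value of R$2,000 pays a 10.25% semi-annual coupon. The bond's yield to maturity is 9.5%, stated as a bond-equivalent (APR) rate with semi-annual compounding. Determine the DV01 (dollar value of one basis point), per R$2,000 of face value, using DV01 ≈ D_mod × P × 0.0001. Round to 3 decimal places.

R$0.360

Periodic yield y = 0.0475.
  t   CF        PV=CF/(1+0.0475)^t    t·PV
  1       102.50        97.8520        97.8520
  2       102.50        93.4148       186.8296
  3       102.50        89.1788       267.5365
  4     2,102.50     1,746.3041     6,985.2165
  Σ                  2,026.7498     7,537.4346
P = 2,026.7498; D_Mac = 3.71898 half-year periods = 1.85949 yrs; D_mod = 1.77517 yrs.
DV01 ≈ 1.77517 × 2,026.7498 × 0.0001 = 0.359782.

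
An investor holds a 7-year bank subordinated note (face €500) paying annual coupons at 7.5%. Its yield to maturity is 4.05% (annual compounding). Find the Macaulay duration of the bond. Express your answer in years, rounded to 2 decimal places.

5.82 years

Periodic yield y = 0.0405. Discount each cash flow and weight by its year:
  t   CF        PV=CF/(1+0.0405)^t    t·PV
  1        37.50        36.0404        36.0404
  2        37.50        34.6375        69.2751
  3        37.50        33.2893        99.8680
  4        37.50        31.9936       127.9743
  5        37.50        30.7483       153.7414
  6        37.50        29.5514       177.3087
  7       537.50       407.0839     2,849.5870
  Σ                    603.3444     3,513.7948
Price P = Σ PV = 603.3444.
Macaulay duration = Σ(t·PV) / P = 3,513.7948 / 603.3444 = 5.82386 years.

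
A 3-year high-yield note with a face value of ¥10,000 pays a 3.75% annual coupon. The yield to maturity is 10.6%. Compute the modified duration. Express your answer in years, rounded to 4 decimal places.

2.6054 years

Periodic yield y = 0.106. First find Macaulay duration:
  t   CF        PV=CF/(1+0.106)^t    t·PV
  1       375.00       339.0597       339.0597
  2       375.00       306.5639       613.1278
  3    10,375.00     7,668.7172    23,006.1517
  Σ                  8,314.3408    23,958.3392
P = 8,314.3408; Macaulay duration = 23,958.3392 / 8,314.3408 = 2.88157 years.
Modified duration = D_Mac / (1 + y) = 2.88157 / 1.106 = 2.60540 years.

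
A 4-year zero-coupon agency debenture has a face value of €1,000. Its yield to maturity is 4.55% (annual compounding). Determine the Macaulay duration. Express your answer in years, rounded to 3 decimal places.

4.000 years

A zero-coupon bond has a single cash flow at maturity, so its Macaulay duration equals its maturity: 4 years.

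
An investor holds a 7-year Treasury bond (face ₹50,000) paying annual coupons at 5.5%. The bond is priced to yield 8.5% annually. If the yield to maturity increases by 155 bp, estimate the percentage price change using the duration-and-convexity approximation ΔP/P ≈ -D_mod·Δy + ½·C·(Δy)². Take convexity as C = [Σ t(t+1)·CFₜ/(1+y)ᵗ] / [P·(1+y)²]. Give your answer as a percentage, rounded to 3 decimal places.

With y = 0.085:
  t   CF        PV=CF/(1+0.085)^t    t·PV        t(t+1)·PV
  1     2,750.00     2,534.5622     2,534.5622       5,069.1244
  2     2,750.00     2,336.0020     4,672.0041      14,016.0122
  3     2,750.00     2,152.9973     6,458.9918      25,835.9672
  4     2,750.00     1,984.3293     7,937.3171      39,686.5856
  5     2,750.00     1,828.8749     9,144.3746      54,866.2474
  6     2,750.00     1,685.5990    10,113.5940      70,795.1580
  7    52,750.00    29,799.8650   208,599.0550   1,668,792.4402
  Σ                 42,322.2297   249,459.8988   1,879,061.5351
P = 42,322.2297; D_Mac = 5.89430 yrs; D_mod = 5.43253 yrs; C = 37.71490.
Duration effect: -5.43253 × (+0.0155) = -0.084204
Convexity effect: 0.5 × 37.71490 × (0.0155)² = +0.0045305
ΔP/P ≈ -0.084204 + 0.0045305 = -0.079674 = -7.9674%.

-7.967%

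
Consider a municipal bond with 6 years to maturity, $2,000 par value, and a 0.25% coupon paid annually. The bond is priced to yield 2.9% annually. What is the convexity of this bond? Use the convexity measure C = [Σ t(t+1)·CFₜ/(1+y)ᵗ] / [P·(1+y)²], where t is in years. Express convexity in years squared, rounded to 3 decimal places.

39.306

With y = 0.029:
  t   CF        PV=CF/(1+0.029)^t    t·PV        t(t+1)·PV
  1         5.00         4.8591         4.8591           9.7182
  2         5.00         4.7221         9.4443          28.3329
  3         5.00         4.5891        13.7672          55.0687
  4         5.00         4.4597        17.8389          89.1946
  5         5.00         4.3340        21.6702         130.0213
  6     2,005.00     1,688.9707    10,133.8245      70,936.7715
  Σ                  1,711.9348    10,201.4042      71,249.1071
P = 1,711.9348.
Convexity = Σ t(t+1)·PV / [P·(1+y)²] = 71,249.1071 / (1,711.9348 × 1.058841) = 39.30624.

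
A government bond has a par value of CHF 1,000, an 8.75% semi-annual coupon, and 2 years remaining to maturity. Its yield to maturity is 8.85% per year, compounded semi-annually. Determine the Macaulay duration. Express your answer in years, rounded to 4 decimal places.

Periodic yield y = 0.04425. Discount each cash flow and weight by its period:
  t   CF        PV=CF/(1+0.04425)^t    t·PV
  1        43.75        41.8961        41.8961
  2        43.75        40.1208        80.2415
  3        43.75        38.4206       115.2619
  4     1,043.75       877.7656     3,511.0624
  Σ                    998.2031     3,748.4619
Price P = Σ PV = 998.2031.
Macaulay duration = Σ(t·PV) / P = 3,748.4619 / 998.2031 = 3.75521 half-year periods.
In years: 3.75521 / 2 = 1.87760 years.

1.8776 years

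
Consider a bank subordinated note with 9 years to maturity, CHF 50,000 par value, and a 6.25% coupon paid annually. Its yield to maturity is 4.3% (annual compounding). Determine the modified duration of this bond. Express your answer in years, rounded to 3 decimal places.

Periodic yield y = 0.043. First find Macaulay duration:
  t   CF        PV=CF/(1+0.043)^t    t·PV
  1     3,125.00     2,996.1649     2,996.1649
  2     3,125.00     2,872.6413     5,745.2827
  3     3,125.00     2,754.2103     8,262.6309
  4     3,125.00     2,640.6618    10,562.6473
  5     3,125.00     2,531.7947    12,658.9733
  6     3,125.00     2,427.4158    14,564.4947
  7     3,125.00     2,327.3402    16,291.3811
  8     3,125.00     2,231.3904    17,851.1230
  9    53,125.00    36,369.7376   327,327.6380
  Σ                 57,151.3569   416,260.3358
P = 57,151.3569; Macaulay duration = 416,260.3358 / 57,151.3569 = 7.28347 years.
Modified duration = D_Mac / (1 + y) = 7.28347 / 1.043 = 6.98320 years.

6.983 years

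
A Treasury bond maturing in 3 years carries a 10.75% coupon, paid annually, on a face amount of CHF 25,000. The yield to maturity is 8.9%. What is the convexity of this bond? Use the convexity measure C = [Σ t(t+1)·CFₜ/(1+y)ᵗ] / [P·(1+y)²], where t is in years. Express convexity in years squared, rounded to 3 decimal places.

With y = 0.089:
  t   CF        PV=CF/(1+0.089)^t    t·PV        t(t+1)·PV
  1     2,687.50     2,467.8604     2,467.8604       4,935.7208
  2     2,687.50     2,266.1712     4,532.3424      13,597.0271
  3    27,687.50    21,438.7818    64,316.3454     257,265.3817
  Σ                 26,172.8134    71,316.5482     275,798.1297
P = 26,172.8134.
Convexity = Σ t(t+1)·PV / [P·(1+y)²] = 275,798.1297 / (26,172.8134 × 1.185921) = 8.88557.

8.886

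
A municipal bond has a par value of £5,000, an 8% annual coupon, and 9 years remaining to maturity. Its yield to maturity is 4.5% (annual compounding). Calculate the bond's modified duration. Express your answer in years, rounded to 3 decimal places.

Periodic yield y = 0.045. First find Macaulay duration:
  t   CF        PV=CF/(1+0.045)^t    t·PV
  1       400.00       382.7751       382.7751
  2       400.00       366.2920       732.5840
  3       400.00       350.5186     1,051.5559
  4       400.00       335.4245     1,341.6981
  5       400.00       320.9804     1,604.9021
  6       400.00       307.1583     1,842.9498
  7       400.00       293.9314     2,057.5197
  8       400.00       281.2741     2,250.1924
  9     5,400.00     3,633.6839    32,703.1552
  Σ                  6,272.0383    43,967.3323
P = 6,272.0383; Macaulay duration = 43,967.3323 / 6,272.0383 = 7.01005 years.
Modified duration = D_Mac / (1 + y) = 7.01005 / 1.045 = 6.70819 years.

6.708 years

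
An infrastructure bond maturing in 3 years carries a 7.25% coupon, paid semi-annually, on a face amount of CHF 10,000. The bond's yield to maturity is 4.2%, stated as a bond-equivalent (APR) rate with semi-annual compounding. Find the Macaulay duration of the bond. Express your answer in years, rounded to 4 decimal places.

2.7612 years

Periodic yield y = 0.021. Discount each cash flow and weight by its period:
  t   CF        PV=CF/(1+0.021)^t    t·PV
  1       362.50       355.0441       355.0441
  2       362.50       347.7415       695.4830
  3       362.50       340.5891     1,021.7674
  4       362.50       333.5839     1,334.3355
  5       362.50       326.7227     1,633.6135
  6    10,362.50     9,147.6616    54,885.9697
  Σ                 10,851.3429    59,926.2131
Price P = Σ PV = 10,851.3429.
Macaulay duration = Σ(t·PV) / P = 59,926.2131 / 10,851.3429 = 5.52247 half-year periods.
In years: 5.52247 / 2 = 2.76123 years.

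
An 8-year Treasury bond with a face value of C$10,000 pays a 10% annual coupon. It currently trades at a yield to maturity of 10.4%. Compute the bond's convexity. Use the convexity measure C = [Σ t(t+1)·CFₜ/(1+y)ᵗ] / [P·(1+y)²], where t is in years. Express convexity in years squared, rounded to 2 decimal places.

With y = 0.104:
  t   CF        PV=CF/(1+0.104)^t    t·PV        t(t+1)·PV
  1     1,000.00       905.7971       905.7971       1,811.5942
  2     1,000.00       820.4684     1,640.9368       4,922.8103
  3     1,000.00       743.1779     2,229.5337       8,918.1347
  4     1,000.00       673.1684     2,692.6735      13,463.3675
  5     1,000.00       609.7540     3,048.7698      18,292.6189
  6     1,000.00       552.3134     3,313.8802      23,197.1617
  7     1,000.00       500.2839     3,501.9870      28,015.8958
  8    11,000.00     4,984.7123    39,877.6985     358,899.2861
  Σ                  9,789.6753    57,211.2766     457,520.8693
P = 9,789.6753.
Convexity = Σ t(t+1)·PV / [P·(1+y)²] = 457,520.8693 / (9,789.6753 × 1.218816) = 38.34462.

38.34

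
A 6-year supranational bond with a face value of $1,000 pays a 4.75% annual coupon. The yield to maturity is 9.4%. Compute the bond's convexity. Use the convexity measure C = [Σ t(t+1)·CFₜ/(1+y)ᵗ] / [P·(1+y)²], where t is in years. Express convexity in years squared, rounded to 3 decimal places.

With y = 0.094:
  t   CF        PV=CF/(1+0.094)^t    t·PV        t(t+1)·PV
  1        47.50        43.4186        43.4186          86.8373
  2        47.50        39.6880        79.3760         238.1279
  3        47.50        36.2779       108.8336         435.3343
  4        47.50        33.1607       132.6430         663.2150
  5        47.50        30.3115       151.5574         909.3441
  6     1,047.50       611.0125     3,666.0750      25,662.5253
  Σ                    793.8692     4,181.9036      27,995.3838
P = 793.8692.
Convexity = Σ t(t+1)·PV / [P·(1+y)²] = 27,995.3838 / (793.8692 × 1.196836) = 29.46475.

29.465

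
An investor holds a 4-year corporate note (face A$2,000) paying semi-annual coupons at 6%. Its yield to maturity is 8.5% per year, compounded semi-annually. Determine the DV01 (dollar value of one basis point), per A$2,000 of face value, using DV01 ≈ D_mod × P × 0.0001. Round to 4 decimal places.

A$0.6322

Periodic yield y = 0.0425.
  t   CF        PV=CF/(1+0.0425)^t    t·PV
  1        60.00        57.5540        57.5540
  2        60.00        55.2076       110.4153
  3        60.00        52.9570       158.8709
  4        60.00        50.7980       203.1922
  5        60.00        48.7271       243.6357
  6        60.00        46.7407       280.4440
  7        60.00        44.8352       313.8462
  8     2,060.00     1,476.5859    11,812.6870
  Σ                  1,833.4054    13,180.6452
P = 1,833.4054; D_Mac = 7.18916 half-year periods = 3.59458 yrs; D_mod = 3.44804 yrs.
DV01 ≈ 3.44804 × 1,833.4054 × 0.0001 = 0.632165.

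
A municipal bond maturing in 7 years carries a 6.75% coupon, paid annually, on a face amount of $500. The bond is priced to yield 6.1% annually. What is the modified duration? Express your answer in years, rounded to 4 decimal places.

5.4923 years

Periodic yield y = 0.061. First find Macaulay duration:
  t   CF        PV=CF/(1+0.061)^t    t·PV
  1        33.75        31.8096        31.8096
  2        33.75        29.9808        59.9616
  3        33.75        28.2571        84.7713
  4        33.75        26.6325       106.5301
  5        33.75        25.1013       125.5067
  6        33.75        23.6582       141.9491
  7       533.75       352.6389     2,468.4722
  Σ                    518.0784     3,019.0006
P = 518.0784; Macaulay duration = 3,019.0006 / 518.0784 = 5.82730 years.
Modified duration = D_Mac / (1 + y) = 5.82730 / 1.061 = 5.49228 years.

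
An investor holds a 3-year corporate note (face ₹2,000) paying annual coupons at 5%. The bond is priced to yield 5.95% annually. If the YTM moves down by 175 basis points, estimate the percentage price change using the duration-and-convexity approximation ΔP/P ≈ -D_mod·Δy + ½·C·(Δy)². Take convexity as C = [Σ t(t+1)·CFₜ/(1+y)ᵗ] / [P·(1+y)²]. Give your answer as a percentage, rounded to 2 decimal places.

With y = 0.0595:
  t   CF        PV=CF/(1+0.0595)^t    t·PV        t(t+1)·PV
  1       100.00        94.3841        94.3841         188.7683
  2       100.00        89.0837       178.1673         534.5020
  3     2,100.00     1,765.6979     5,297.0938      21,188.3753
  Σ                  1,949.1658     5,569.6453      21,911.6456
P = 1,949.1658; D_Mac = 2.85745 yrs; D_mod = 2.69698 yrs; C = 10.01439.
Duration effect: -2.69698 × (-0.0175) = +0.047197
Convexity effect: 0.5 × 10.01439 × (-0.0175)² = +0.0015335
ΔP/P ≈ +0.047197 + 0.0015335 = +0.048731 = +4.8731%.

+4.87%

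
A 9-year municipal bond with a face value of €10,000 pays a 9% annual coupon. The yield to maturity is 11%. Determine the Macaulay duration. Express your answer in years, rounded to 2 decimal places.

6.37 years

Periodic yield y = 0.11. Discount each cash flow and weight by its year:
  t   CF        PV=CF/(1+0.11)^t    t·PV
  1       900.00       810.8108       810.8108
  2       900.00       730.4602     1,460.9204
  3       900.00       658.0722     1,974.2167
  4       900.00       592.8579     2,371.4315
  5       900.00       534.1062     2,670.5310
  6       900.00       481.1768     2,887.0605
  7       900.00       433.4926     3,034.4480
  8       900.00       390.5338     3,124.2708
  9    10,900.00     4,261.0800    38,349.7201
  Σ                  8,892.5905    56,683.4098
Price P = Σ PV = 8,892.5905.
Macaulay duration = Σ(t·PV) / P = 56,683.4098 / 8,892.5905 = 6.37423 years.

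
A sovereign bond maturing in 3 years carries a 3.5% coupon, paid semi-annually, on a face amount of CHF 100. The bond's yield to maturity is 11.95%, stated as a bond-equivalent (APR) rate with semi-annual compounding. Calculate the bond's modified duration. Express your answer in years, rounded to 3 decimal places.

Periodic yield y = 0.05975. First find Macaulay duration:
  t   CF        PV=CF/(1+0.05975)^t    t·PV
  1         1.75         1.6513         1.6513
  2         1.75         1.5582         3.1165
  3         1.75         1.4704         4.4111
  4         1.75         1.3875         5.5499
  5         1.75         1.3092         6.5462
  6       101.75        71.8313       430.9879
  Σ                     79.2080       452.2630
P = 79.2080; Macaulay duration = 452.2630 / 79.2080 = 5.70982 half-year periods = 2.85491 years.
Modified duration = D_Mac / (1 + y) = 2.85491 / 1.05975 = 2.69394 years.

2.694 years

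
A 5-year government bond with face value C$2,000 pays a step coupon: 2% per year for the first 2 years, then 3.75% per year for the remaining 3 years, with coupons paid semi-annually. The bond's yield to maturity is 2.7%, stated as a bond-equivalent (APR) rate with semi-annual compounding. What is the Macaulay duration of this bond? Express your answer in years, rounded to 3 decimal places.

Periodic yield y = 0.0135. Discount each cash flow and weight by its period:
  t   CF        PV=CF/(1+0.0135)^t    t·PV
  1        20.00        19.7336        19.7336
  2        20.00        19.4707        38.9415
  3        20.00        19.2114        57.6342
  4        20.00        18.9555        75.8220
  5        37.50        35.0681       175.3406
  6        37.50        34.6010       207.6060
  7        37.50        34.1401       238.9808
  8        37.50        33.6854       269.4829
  9        37.50        33.2367       299.1300
  10    2,037.50     1,781.8046    17,818.0465
  Σ                  2,029.9071    19,200.7181
Price P = Σ PV = 2,029.9071.
Macaulay duration = Σ(t·PV) / P = 19,200.7181 / 2,029.9071 = 9.45891 half-year periods.
In years: 9.45891 / 2 = 4.72946 years.

4.729 years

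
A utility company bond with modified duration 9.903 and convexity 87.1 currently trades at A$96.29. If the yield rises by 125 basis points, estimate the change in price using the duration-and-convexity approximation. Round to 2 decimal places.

-A$11.26

Duration effect: -D_mod·Δy = -9.903 × (+0.0125) = -0.1237875
Convexity effect: ½·C·(Δy)² = 0.5 × 87.1 × (0.0125)² = +0.0068046875
ΔP/P ≈ -0.1237875 + 0.0068046875 = -0.1169828125
ΔP ≈ 96.29 × (-0.1169828125) = -11.264275015625.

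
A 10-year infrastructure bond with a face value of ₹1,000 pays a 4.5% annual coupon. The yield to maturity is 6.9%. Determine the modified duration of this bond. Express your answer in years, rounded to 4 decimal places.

7.5500 years

Periodic yield y = 0.069. First find Macaulay duration:
  t   CF        PV=CF/(1+0.069)^t    t·PV
  1        45.00        42.0954        42.0954
  2        45.00        39.3783        78.7566
  3        45.00        36.8366       110.5098
  4        45.00        34.4589       137.8357
  5        45.00        32.2347       161.1736
  6        45.00        30.1541       180.9246
  7        45.00        28.2078       197.4543
  8        45.00        26.3871       211.0964
  9        45.00        24.6839       222.1548
  10    1,045.00       536.2153     5,362.1535
  Σ                    830.6521     6,704.1547
P = 830.6521; Macaulay duration = 6,704.1547 / 830.6521 = 8.07095 years.
Modified duration = D_Mac / (1 + y) = 8.07095 / 1.069 = 7.55000 years.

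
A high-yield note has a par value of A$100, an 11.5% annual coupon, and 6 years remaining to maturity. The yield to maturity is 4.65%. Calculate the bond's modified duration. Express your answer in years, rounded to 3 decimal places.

4.635 years

Periodic yield y = 0.0465. First find Macaulay duration:
  t   CF        PV=CF/(1+0.0465)^t    t·PV
  1        11.50        10.9890        10.9890
  2        11.50        10.5007        21.0015
  3        11.50        10.0341        30.1024
  4        11.50         9.5883        38.3531
  5        11.50         9.1622        45.8112
  6       111.50        84.8867       509.3200
  Σ                    135.1611       655.5772
P = 135.1611; Macaulay duration = 655.5772 / 135.1611 = 4.85034 years.
Modified duration = D_Mac / (1 + y) = 4.85034 / 1.0465 = 4.63482 years.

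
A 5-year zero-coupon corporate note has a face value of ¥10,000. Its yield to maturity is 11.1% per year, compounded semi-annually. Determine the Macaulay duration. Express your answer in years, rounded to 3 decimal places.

5.000 years

A zero-coupon bond has a single cash flow at maturity, so its Macaulay duration equals its maturity: 5 years.
(Equivalently: 10 semi-annual periods ÷ 2 = 5 years.)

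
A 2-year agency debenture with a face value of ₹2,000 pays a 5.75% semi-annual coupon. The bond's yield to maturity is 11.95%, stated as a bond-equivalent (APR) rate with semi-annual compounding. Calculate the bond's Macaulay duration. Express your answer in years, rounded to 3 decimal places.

1.912 years

Periodic yield y = 0.05975. Discount each cash flow and weight by its period:
  t   CF        PV=CF/(1+0.05975)^t    t·PV
  1        57.50        54.2581        54.2581
  2        57.50        51.1989       102.3979
  3        57.50        48.3123       144.9369
  4     2,057.50     1,631.2711     6,525.0844
  Σ                  1,785.0404     6,826.6772
Price P = Σ PV = 1,785.0404.
Macaulay duration = Σ(t·PV) / P = 6,826.6772 / 1,785.0404 = 3.82438 half-year periods.
In years: 3.82438 / 2 = 1.91219 years.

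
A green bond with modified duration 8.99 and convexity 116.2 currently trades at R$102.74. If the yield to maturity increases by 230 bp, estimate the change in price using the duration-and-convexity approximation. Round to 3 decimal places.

-R$18.086

Duration effect: -D_mod·Δy = -8.99 × (+0.023) = -0.206770
Convexity effect: ½·C·(Δy)² = 0.5 × 116.2 × (0.023)² = +0.0307349
ΔP/P ≈ -0.206770 + 0.0307349 = -0.1760351
ΔP ≈ 102.74 × (-0.1760351) = -18.085846174.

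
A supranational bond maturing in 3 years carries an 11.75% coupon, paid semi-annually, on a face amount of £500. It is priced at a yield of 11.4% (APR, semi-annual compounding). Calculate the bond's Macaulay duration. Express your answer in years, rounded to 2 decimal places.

2.62 years

Periodic yield y = 0.057. Discount each cash flow and weight by its period:
  t   CF        PV=CF/(1+0.057)^t    t·PV
  1       29.375        27.7909        27.7909
  2       29.375        26.2923        52.5845
  3       29.375        24.8744        74.6233
  4       29.375        23.5330        94.1321
  5       29.375        22.2640       111.3199
  6      529.375       379.5889     2,277.5334
  Σ                    504.3435     2,637.9842
Price P = Σ PV = 504.3435.
Macaulay duration = Σ(t·PV) / P = 2,637.9842 / 504.3435 = 5.23053 half-year periods.
In years: 5.23053 / 2 = 2.61527 years.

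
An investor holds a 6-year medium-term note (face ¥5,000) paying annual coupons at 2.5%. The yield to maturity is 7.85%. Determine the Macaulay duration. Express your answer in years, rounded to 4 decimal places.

Periodic yield y = 0.0785. Discount each cash flow and weight by its year:
  t   CF        PV=CF/(1+0.0785)^t    t·PV
  1       125.00       115.9017       115.9017
  2       125.00       107.4657       214.9313
  3       125.00        99.6436       298.9309
  4       125.00        92.3909       369.5638
  5       125.00        85.6662       428.3308
  6     5,125.00     3,256.6641    19,539.9849
  Σ                  3,757.7323    20,967.6434
Price P = Σ PV = 3,757.7323.
Macaulay duration = Σ(t·PV) / P = 20,967.6434 / 3,757.7323 = 5.57987 years.

5.5799 years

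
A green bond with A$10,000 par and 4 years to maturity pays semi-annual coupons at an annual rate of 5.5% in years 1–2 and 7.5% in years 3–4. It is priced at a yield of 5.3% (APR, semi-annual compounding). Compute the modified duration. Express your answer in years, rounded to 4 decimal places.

Periodic yield y = 0.0265. First find Macaulay duration:
  t   CF        PV=CF/(1+0.0265)^t    t·PV
  1       275.00       267.9006       267.9006
  2       275.00       260.9845       521.9691
  3       275.00       254.2470       762.7410
  4       275.00       247.6834       990.7336
  5       375.00       329.0308     1,645.1538
  6       375.00       320.5365     1,923.2192
  7       375.00       312.2616     2,185.8313
  8    10,375.00     8,416.2083    67,329.6664
  Σ                 10,408.8528    75,627.2150
P = 10,408.8528; Macaulay duration = 75,627.2150 / 10,408.8528 = 7.26566 half-year periods = 3.63283 years.
Modified duration = D_Mac / (1 + y) = 3.63283 / 1.0265 = 3.53905 years.

3.5390 years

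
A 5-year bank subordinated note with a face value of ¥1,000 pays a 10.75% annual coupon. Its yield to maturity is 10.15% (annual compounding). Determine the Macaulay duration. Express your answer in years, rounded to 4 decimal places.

4.1296 years

Periodic yield y = 0.1015. Discount each cash flow and weight by its year:
  t   CF        PV=CF/(1+0.1015)^t    t·PV
  1       107.50        97.5942        97.5942
  2       107.50        88.6012       177.2023
  3       107.50        80.4368       241.3105
  4       107.50        73.0248       292.0993
  5     1,107.50       683.0008     3,415.0041
  Σ                  1,022.6578     4,223.2104
Price P = Σ PV = 1,022.6578.
Macaulay duration = Σ(t·PV) / P = 4,223.2104 / 1,022.6578 = 4.12964 years.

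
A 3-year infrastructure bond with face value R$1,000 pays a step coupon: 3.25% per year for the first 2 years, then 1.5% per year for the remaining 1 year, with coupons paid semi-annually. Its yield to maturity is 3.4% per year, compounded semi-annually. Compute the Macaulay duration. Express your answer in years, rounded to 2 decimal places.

2.88 years

Periodic yield y = 0.017. Discount each cash flow and weight by its period:
  t   CF        PV=CF/(1+0.017)^t    t·PV
  1        16.25        15.9784        15.9784
  2        16.25        15.7113        31.4226
  3        16.25        15.4486        46.3459
  4        16.25        15.1904        60.7616
  5         7.50         6.8938        34.4688
  6     1,007.50       910.5826     5,463.4955
  Σ                    979.8050     5,652.4728
Price P = Σ PV = 979.8050.
Macaulay duration = Σ(t·PV) / P = 5,652.4728 / 979.8050 = 5.76898 half-year periods.
In years: 5.76898 / 2 = 2.88449 years.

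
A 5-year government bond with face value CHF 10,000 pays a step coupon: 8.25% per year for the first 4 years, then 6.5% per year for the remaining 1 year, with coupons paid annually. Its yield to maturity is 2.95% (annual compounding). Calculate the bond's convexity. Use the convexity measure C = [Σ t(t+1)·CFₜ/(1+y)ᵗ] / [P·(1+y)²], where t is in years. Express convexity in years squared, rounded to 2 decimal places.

With y = 0.0295:
  t   CF        PV=CF/(1+0.0295)^t    t·PV        t(t+1)·PV
  1       825.00       801.3599       801.3599       1,602.7198
  2       825.00       778.3972     1,556.7943       4,670.3830
  3       825.00       756.0924     2,268.2773       9,073.1093
  4       825.00       734.4268     2,937.7074      14,688.5370
  5    10,650.00     9,209.1141    46,045.5704     276,273.4225
  Σ                 12,279.3904    53,609.7093     306,308.1715
P = 12,279.3904.
Convexity = Σ t(t+1)·PV / [P·(1+y)²] = 306,308.1715 / (12,279.3904 × 1.059870) = 23.53581.

23.54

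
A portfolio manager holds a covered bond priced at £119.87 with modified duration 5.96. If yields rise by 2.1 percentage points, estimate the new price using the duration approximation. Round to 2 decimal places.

Duration approximation: ΔP/P ≈ -D_mod · Δy = -5.96 × (+0.021) = -0.125160.
New price ≈ 119.87 × (1 - 0.125160) = 104.8670708.

£104.87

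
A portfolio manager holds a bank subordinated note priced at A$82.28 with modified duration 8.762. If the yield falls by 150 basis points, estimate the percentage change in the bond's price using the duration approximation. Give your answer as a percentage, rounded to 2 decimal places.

Duration approximation: ΔP/P ≈ -D_mod · Δy = -8.762 × (-0.015) = +0.131430.
As a percentage: +13.1430%.

+13.14%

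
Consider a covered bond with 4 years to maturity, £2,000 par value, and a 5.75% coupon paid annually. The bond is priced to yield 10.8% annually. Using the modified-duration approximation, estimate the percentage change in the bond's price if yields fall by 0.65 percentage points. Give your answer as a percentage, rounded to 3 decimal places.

+2.144%

Periodic yield y = 0.108. Modified duration first:
  t   CF        PV=CF/(1+0.108)^t    t·PV
  1       115.00       103.7906       103.7906
  2       115.00        93.6738       187.3477
  3       115.00        84.5432       253.6295
  4     2,115.00     1,403.3026     5,613.2104
  Σ                  1,685.3102     6,157.9782
P = 1,685.3102; D_Mac = 3.65391 yrs; D_mod = 3.65391/(1+0.108) = 3.29776 yrs.
ΔP/P ≈ -D_mod · Δy = -3.29776 × (-0.0065) = +0.021435 = +2.1435%.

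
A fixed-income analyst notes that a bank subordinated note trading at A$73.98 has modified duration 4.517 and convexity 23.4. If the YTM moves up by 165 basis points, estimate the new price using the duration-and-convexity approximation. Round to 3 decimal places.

A$68.702

Duration effect: -D_mod·Δy = -4.517 × (+0.0165) = -0.0745305
Convexity effect: ½·C·(Δy)² = 0.5 × 23.4 × (0.0165)² = +0.003185325
ΔP/P ≈ -0.0745305 + 0.003185325 = -0.071345175
New price ≈ 73.98 × (1 - 0.071345175) = 68.7018839535.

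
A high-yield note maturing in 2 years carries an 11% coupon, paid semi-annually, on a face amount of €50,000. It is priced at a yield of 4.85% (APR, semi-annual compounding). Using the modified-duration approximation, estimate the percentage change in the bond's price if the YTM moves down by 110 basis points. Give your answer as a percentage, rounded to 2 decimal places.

Periodic yield y = 0.02425. Modified duration first:
  t   CF        PV=CF/(1+0.02425)^t    t·PV
  1     2,750.00     2,684.8914     2,684.8914
  2     2,750.00     2,621.3243     5,242.6485
  3     2,750.00     2,559.2622     7,677.7865
  4    52,750.00    47,929.0227   191,716.0908
  Σ                 55,794.5005   207,321.4172
P = 55,794.5005; D_Mac = 3.71580 half-year periods = 1.85790 yrs; D_mod = 1.85790/(1+0.02425) = 1.81391 yrs.
ΔP/P ≈ -D_mod · Δy = -1.81391 × (-0.011) = +0.019953 = +1.9953%.

+2.00%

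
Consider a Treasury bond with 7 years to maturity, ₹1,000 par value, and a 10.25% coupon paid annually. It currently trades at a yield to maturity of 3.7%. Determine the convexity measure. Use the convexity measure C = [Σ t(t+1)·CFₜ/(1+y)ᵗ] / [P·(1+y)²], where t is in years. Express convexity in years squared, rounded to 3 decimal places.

With y = 0.037:
  t   CF        PV=CF/(1+0.037)^t    t·PV        t(t+1)·PV
  1       102.50        98.8428        98.8428         197.6856
  2       102.50        95.3161       190.6322         571.8967
  3       102.50        91.9153       275.7458       1,102.9831
  4       102.50        88.6357       354.5429       1,772.7147
  5       102.50        85.4732       427.3661       2,564.1967
  6       102.50        82.4236       494.5413       3,461.7892
  7     1,102.50       854.9236     5,984.4652      47,875.7213
  Σ                  1,397.5303     7,826.1363      57,546.9873
P = 1,397.5303.
Convexity = Σ t(t+1)·PV / [P·(1+y)²] = 57,546.9873 / (1,397.5303 × 1.075369) = 38.29163.

38.292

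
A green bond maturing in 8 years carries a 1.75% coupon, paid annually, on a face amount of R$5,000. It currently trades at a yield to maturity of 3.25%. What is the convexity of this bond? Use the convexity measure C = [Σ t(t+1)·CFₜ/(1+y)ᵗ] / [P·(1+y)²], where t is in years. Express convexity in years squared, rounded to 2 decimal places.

With y = 0.0325:
  t   CF        PV=CF/(1+0.0325)^t    t·PV        t(t+1)·PV
  1        87.50        84.7458        84.7458         169.4915
  2        87.50        82.0782       164.1564         492.4693
  3        87.50        79.4946       238.4839         953.9357
  4        87.50        76.9924       307.9696       1,539.8478
  5        87.50        74.5689       372.8445       2,237.0671
  6        87.50        72.2217       433.3302       3,033.3113
  7        87.50        69.9484       489.6386       3,917.1090
  8     5,087.50     3,938.9815    31,511.8519     283,606.6670
  Σ                  4,479.0315    33,603.0209     295,949.8988
P = 4,479.0315.
Convexity = Σ t(t+1)·PV / [P·(1+y)²] = 295,949.8988 / (4,479.0315 × 1.066056) = 61.98034.

61.98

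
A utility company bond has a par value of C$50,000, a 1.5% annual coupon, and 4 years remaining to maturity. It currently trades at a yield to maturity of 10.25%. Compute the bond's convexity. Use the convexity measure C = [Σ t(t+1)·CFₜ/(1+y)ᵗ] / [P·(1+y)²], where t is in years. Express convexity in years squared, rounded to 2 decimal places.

With y = 0.1025:
  t   CF        PV=CF/(1+0.1025)^t    t·PV        t(t+1)·PV
  1       750.00       680.2721       680.2721       1,360.5442
  2       750.00       617.0269     1,234.0537       3,702.1611
  3       750.00       559.6615     1,678.9846       6,715.9386
  4    50,750.00    34,349.5976   137,398.3905     686,991.9525
  Σ                 36,206.5581   140,991.7010     698,770.5964
P = 36,206.5581.
Convexity = Σ t(t+1)·PV / [P·(1+y)²] = 698,770.5964 / (36,206.5581 × 1.215506) = 15.87779.

15.88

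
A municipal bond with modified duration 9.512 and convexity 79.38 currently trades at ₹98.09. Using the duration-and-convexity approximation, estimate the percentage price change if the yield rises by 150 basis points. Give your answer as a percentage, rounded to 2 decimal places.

-13.37%

Duration effect: -D_mod·Δy = -9.512 × (+0.015) = -0.142680
Convexity effect: ½·C·(Δy)² = 0.5 × 79.38 × (0.015)² = +0.00893025
ΔP/P ≈ -0.142680 + 0.00893025 = -0.13374975
= -13.374975%.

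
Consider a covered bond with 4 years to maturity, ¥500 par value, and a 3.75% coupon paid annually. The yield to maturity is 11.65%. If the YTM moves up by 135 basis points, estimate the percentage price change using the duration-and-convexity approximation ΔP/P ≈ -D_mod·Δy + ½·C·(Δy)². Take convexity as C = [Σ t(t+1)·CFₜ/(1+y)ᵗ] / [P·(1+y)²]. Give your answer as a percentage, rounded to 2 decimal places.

-4.40%

With y = 0.1165:
  t   CF        PV=CF/(1+0.1165)^t    t·PV        t(t+1)·PV
  1        18.75        16.7936        16.7936          33.5871
  2        18.75        15.0412        30.0825          90.2475
  3        18.75        13.4718        40.4154         161.6614
  4       518.75       333.8283     1,335.3134       6,676.5668
  Σ                    379.1349     1,422.6047       6,962.0627
P = 379.1349; D_Mac = 3.75224 yrs; D_mod = 3.36072 yrs; C = 14.73081.
Duration effect: -3.36072 × (+0.0135) = -0.045370
Convexity effect: 0.5 × 14.73081 × (0.0135)² = +0.0013423
ΔP/P ≈ -0.045370 + 0.0013423 = -0.044027 = -4.4027%.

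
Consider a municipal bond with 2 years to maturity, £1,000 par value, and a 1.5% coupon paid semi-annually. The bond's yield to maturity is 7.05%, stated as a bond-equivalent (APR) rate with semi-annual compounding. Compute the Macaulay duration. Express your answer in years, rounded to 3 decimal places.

Periodic yield y = 0.03525. Discount each cash flow and weight by its period:
  t   CF        PV=CF/(1+0.03525)^t    t·PV
  1         7.50         7.2446         7.2446
  2         7.50         6.9979        13.9959
  3         7.50         6.7597        20.2790
  4     1,007.50       877.1303     3,508.5211
  Σ                    898.1325     3,550.0406
Price P = Σ PV = 898.1325.
Macaulay duration = Σ(t·PV) / P = 3,550.0406 / 898.1325 = 3.95269 half-year periods.
In years: 3.95269 / 2 = 1.97635 years.

1.976 years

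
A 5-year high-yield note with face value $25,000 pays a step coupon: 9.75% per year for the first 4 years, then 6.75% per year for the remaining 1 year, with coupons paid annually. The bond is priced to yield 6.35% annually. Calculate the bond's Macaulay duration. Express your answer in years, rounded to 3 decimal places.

Periodic yield y = 0.0635. Discount each cash flow and weight by its year:
  t   CF        PV=CF/(1+0.0635)^t    t·PV
  1     2,437.50     2,291.9605     2,291.9605
  2     2,437.50     2,155.1110     4,310.2219
  3     2,437.50     2,026.4325     6,079.2975
  4     2,437.50     1,905.4372     7,621.7489
  5    26,687.50    19,616.4503    98,082.2513
  Σ                 27,995.3915   118,385.4801
Price P = Σ PV = 27,995.3915.
Macaulay duration = Σ(t·PV) / P = 118,385.4801 / 27,995.3915 = 4.22875 years.

4.229 years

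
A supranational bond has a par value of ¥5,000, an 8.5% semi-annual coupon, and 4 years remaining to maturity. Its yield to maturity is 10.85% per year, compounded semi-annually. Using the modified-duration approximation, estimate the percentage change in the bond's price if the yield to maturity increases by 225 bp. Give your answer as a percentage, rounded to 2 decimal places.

-7.36%

Periodic yield y = 0.05425. Modified duration first:
  t   CF        PV=CF/(1+0.05425)^t    t·PV
  1       212.50       201.5651       201.5651
  2       212.50       191.1929       382.3858
  3       212.50       181.3544       544.0632
  4       212.50       172.0222       688.0888
  5       212.50       163.1702       815.8511
  6       212.50       154.7737       928.6424
  7       212.50       146.8093     1,027.6653
  8     5,212.50     3,415.8374    27,326.6993
  Σ                  4,626.7253    31,914.9610
P = 4,626.7253; D_Mac = 6.89796 half-year periods = 3.44898 yrs; D_mod = 3.44898/(1+0.05425) = 3.27150 yrs.
ΔP/P ≈ -D_mod · Δy = -3.27150 × (+0.0225) = -0.073609 = -7.3609%.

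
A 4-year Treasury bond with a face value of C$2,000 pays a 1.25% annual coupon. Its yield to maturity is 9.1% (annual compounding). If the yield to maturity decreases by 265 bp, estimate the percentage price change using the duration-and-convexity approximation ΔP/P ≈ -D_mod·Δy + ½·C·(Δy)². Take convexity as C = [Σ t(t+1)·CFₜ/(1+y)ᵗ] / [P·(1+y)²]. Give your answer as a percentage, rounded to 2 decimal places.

+10.08%

With y = 0.091:
  t   CF        PV=CF/(1+0.091)^t    t·PV        t(t+1)·PV
  1        25.00        22.9148        22.9148          45.8295
  2        25.00        21.0034        42.0069         126.0207
  3        25.00        19.2516        57.7547         231.0186
  4     2,025.00     1,429.3087     5,717.2346      28,586.1732
  Σ                  1,492.4784     5,839.9109      28,989.0420
P = 1,492.4784; D_Mac = 3.91289 yrs; D_mod = 3.58652 yrs; C = 16.31835.
Duration effect: -3.58652 × (-0.0265) = +0.095043
Convexity effect: 0.5 × 16.31835 × (-0.0265)² = +0.0057298
ΔP/P ≈ +0.095043 + 0.0057298 = +0.100773 = +10.0773%.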